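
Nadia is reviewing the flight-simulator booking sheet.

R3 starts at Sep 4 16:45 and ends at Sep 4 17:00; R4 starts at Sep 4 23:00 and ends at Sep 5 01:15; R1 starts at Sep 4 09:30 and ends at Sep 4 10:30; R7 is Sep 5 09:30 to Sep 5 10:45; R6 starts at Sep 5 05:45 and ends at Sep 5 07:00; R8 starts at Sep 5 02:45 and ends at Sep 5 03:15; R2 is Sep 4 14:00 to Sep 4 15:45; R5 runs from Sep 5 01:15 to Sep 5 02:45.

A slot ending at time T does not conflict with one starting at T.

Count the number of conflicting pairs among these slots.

0

Sorted by start: R1, R2, R3, R4, R5, R8, R6, R7.
R2 starts after R1 ends, so nothing later overlaps R1 either.
R3 starts after R2 ends, so nothing later overlaps R2 either.
R4 starts after R3 ends, so nothing later overlaps R3 either.
R5 starts exactly when R4 ends (back-to-back, no overlap), so nothing later overlaps R4 either.
R8 starts exactly when R5 ends (back-to-back, no overlap), so nothing later overlaps R5 either.
R6 starts after R8 ends, so nothing later overlaps R8 either.
R7 starts after R6 ends.
No pair overlaps.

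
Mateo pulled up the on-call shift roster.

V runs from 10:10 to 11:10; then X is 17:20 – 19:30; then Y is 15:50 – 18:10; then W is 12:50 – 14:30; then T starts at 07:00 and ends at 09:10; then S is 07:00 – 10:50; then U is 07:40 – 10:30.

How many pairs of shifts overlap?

Sorted by start: S, T, U, V, W, Y, X.
T starts before S ends → S and T overlap.
U starts before S ends → S and U overlap.
V starts before S ends → S and V overlap.
W starts after S ends, so S has no further overlaps.
U starts before T ends → T and U overlap.
V starts after T ends, so T has no further overlaps.
V starts before U ends → U and V overlap.
W starts after U ends, so U has no further overlaps.
W starts after V ends, so V has no further overlaps.
Y starts after W ends, so W has no further overlaps.
X starts before Y ends → Y and X overlap.
Overlapping pairs: S & T, S & U, S & V, T & U, U & V, X & Y — 6 in total.

6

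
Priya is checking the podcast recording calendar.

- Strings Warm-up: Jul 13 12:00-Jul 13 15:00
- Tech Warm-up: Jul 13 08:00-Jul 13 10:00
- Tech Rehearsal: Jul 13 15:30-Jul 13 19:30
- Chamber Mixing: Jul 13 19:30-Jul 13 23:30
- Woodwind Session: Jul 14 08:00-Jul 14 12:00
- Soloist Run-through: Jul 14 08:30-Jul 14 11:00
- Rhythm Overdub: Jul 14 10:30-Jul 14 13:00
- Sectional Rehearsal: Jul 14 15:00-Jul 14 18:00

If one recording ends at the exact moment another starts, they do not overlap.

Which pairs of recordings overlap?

Sorted by start: Tech Warm-up, Strings Warm-up, Tech Rehearsal, Chamber Mixing, Woodwind Session, Soloist Run-through, Rhythm Overdub, Sectional Rehearsal.
Strings Warm-up starts after Tech Warm-up ends — done with Tech Warm-up.
Tech Rehearsal starts after Strings Warm-up ends — done with Strings Warm-up.
Chamber Mixing starts exactly when Tech Rehearsal ends (back-to-back, no overlap) — done with Tech Rehearsal.
Woodwind Session starts after Chamber Mixing ends — done with Chamber Mixing.
Soloist Run-through starts before Woodwind Session ends → Woodwind Session and Soloist Run-through overlap.
Rhythm Overdub starts before Woodwind Session ends → Woodwind Session and Rhythm Overdub overlap.
Sectional Rehearsal starts after Woodwind Session ends.
Rhythm Overdub starts before Soloist Run-through ends → Soloist Run-through and Rhythm Overdub overlap.
Sectional Rehearsal starts after Soloist Run-through ends.
Sectional Rehearsal starts after Rhythm Overdub ends.

Rhythm Overdub & Soloist Run-through, Rhythm Overdub & Woodwind Session, Soloist Run-through & Woodwind Session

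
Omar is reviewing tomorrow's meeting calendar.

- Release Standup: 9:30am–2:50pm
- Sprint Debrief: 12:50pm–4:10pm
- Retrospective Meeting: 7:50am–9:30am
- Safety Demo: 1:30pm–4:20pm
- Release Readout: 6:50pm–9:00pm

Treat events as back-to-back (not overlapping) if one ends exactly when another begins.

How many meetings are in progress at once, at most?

3

Walk through starts and ends in time order (an end at T is processed before a start at T):
7:50am start Retrospective Meeting → 1
9:30am end Retrospective Meeting → 0
9:30am start Release Standup → 1
12:50pm start Sprint Debrief → 2
1:30pm start Safety Demo → 3
2:50pm end Release Standup → 2
4:10pm end Sprint Debrief → 1
4:20pm end Safety Demo → 0
6:50pm start Release Readout → 1
9:00pm end Release Readout → 0
Peak is 3, at 1:30pm (Release Standup, Safety Demo, Sprint Debrief).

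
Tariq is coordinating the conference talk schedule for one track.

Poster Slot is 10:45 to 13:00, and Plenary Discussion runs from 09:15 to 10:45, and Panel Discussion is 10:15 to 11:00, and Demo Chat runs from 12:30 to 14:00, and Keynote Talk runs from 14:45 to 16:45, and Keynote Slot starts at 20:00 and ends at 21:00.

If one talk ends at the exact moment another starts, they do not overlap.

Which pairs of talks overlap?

Check each pair: they overlap iff neither finishes before the other starts.
Sorted by start: Plenary Discussion, Panel Discussion, Poster Slot, Demo Chat, Keynote Talk, Keynote Slot.
Panel Discussion starts before Plenary Discussion ends → Plenary Discussion and Panel Discussion overlap.
Poster Slot starts exactly when Plenary Discussion ends (back-to-back, no overlap) — done with Plenary Discussion.
Poster Slot starts before Panel Discussion ends → Panel Discussion and Poster Slot overlap.
Demo Chat starts after Panel Discussion ends — done with Panel Discussion.
Demo Chat starts before Poster Slot ends → Poster Slot and Demo Chat overlap.
Keynote Talk starts after Poster Slot ends — done with Poster Slot.
Keynote Talk starts after Demo Chat ends — done with Demo Chat.
Keynote Slot starts after Keynote Talk ends.

Demo Chat & Poster Slot, Panel Discussion & Plenary Discussion, Panel Discussion & Poster Slot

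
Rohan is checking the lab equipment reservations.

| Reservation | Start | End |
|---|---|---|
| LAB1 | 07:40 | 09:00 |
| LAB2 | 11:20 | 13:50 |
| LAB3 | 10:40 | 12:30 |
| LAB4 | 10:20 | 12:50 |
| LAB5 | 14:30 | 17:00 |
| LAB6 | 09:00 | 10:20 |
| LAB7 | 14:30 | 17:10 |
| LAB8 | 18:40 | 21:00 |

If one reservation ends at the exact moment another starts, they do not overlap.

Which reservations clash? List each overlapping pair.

LAB2 & LAB3, LAB2 & LAB4, LAB3 & LAB4, LAB5 & LAB7

Check each pair: they overlap iff neither finishes before the other starts.
Sorted by start: LAB1, LAB6, LAB4, LAB3, LAB2, LAB5, LAB7, LAB8.
LAB6 starts exactly when LAB1 ends (back-to-back, no overlap), so nothing later overlaps LAB1 either.
LAB4 starts exactly when LAB6 ends (back-to-back, no overlap), so nothing later overlaps LAB6 either.
LAB3 starts before LAB4 ends → LAB4 and LAB3 overlap.
LAB2 starts before LAB4 ends → LAB4 and LAB2 overlap.
LAB5 starts after LAB4 ends, so nothing later overlaps LAB4 either.
LAB2 starts before LAB3 ends → LAB3 and LAB2 overlap.
LAB5 starts after LAB3 ends, so nothing later overlaps LAB3 either.
LAB5 starts after LAB2 ends, so nothing later overlaps LAB2 either.
LAB7 starts before LAB5 ends → LAB5 and LAB7 overlap.
LAB8 starts after LAB5 ends.
LAB8 starts after LAB7 ends.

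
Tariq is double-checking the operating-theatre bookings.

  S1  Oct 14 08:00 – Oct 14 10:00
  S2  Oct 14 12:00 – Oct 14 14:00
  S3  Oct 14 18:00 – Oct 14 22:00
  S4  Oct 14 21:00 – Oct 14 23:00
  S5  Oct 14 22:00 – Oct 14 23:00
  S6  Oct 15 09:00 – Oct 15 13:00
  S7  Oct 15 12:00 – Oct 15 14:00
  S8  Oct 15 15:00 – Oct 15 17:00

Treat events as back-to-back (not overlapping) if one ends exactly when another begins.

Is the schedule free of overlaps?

Sorted by start: S1, S2, S3, S4, S5, S6, S7, S8.
S2 starts after S1 ends; S1 is clear from here.
S3 starts after S2 ends; S2 is clear from here.
S4 starts before S3 ends → S3 and S4 overlap.
That's a conflict, so the schedule is not conflict-free.

No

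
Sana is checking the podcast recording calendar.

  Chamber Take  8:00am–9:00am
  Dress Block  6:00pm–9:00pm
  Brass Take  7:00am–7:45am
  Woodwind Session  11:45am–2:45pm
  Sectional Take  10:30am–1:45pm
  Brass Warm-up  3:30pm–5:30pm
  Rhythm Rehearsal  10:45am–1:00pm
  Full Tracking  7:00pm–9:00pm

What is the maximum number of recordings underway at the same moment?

3

Sort all start/end points and keep a running count:
7:00am start Brass Take → 1
7:45am end Brass Take → 0
8:00am start Chamber Take → 1
9:00am end Chamber Take → 0
10:30am start Sectional Take → 1
10:45am start Rhythm Rehearsal → 2
11:45am start Woodwind Session → 3
1:00pm end Rhythm Rehearsal → 2
1:45pm end Sectional Take → 1
2:45pm end Woodwind Session → 0
3:30pm start Brass Warm-up → 1
5:30pm end Brass Warm-up → 0
6:00pm start Dress Block → 1
7:00pm start Full Tracking → 2
9:00pm end Dress Block → 1
9:00pm end Full Tracking → 0
Peak is 3, at 11:45am (Rhythm Rehearsal, Sectional Take, Woodwind Session).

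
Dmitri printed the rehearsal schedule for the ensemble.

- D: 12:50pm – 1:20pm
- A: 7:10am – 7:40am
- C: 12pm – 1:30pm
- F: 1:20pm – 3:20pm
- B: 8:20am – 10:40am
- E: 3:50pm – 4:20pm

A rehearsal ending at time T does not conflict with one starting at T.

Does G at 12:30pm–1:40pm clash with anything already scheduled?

Yes — it overlaps C, D, F

A: ends 7:40am at or before G starts 12:30pm → clear.
B: ends 10:40am at or before G starts 12:30pm → clear.
C: starts 12pm before G ends 1:40pm, and ends 1:30pm after G starts 12:30pm → overlap.
D: starts 12:50pm before G ends 1:40pm, and ends 1:20pm after G starts 12:30pm → overlap.
F: starts 1:20pm before G ends 1:40pm, and ends 3:20pm after G starts 12:30pm → overlap.
E: starts 3:50pm at or after G ends 1:40pm → clear.
G overlaps C, D, F.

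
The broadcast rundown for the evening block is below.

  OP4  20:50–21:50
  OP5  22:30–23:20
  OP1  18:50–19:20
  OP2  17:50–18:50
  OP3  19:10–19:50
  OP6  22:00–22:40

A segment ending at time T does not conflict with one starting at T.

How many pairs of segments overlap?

Sorted by start: OP2, OP1, OP3, OP4, OP6, OP5.
OP1 starts exactly when OP2 ends (back-to-back, no overlap), so OP2 has no further overlaps.
OP3 starts before OP1 ends → OP1 and OP3 overlap.
OP4 starts after OP1 ends, so OP1 has no further overlaps.
OP4 starts after OP3 ends, so OP3 has no further overlaps.
OP6 starts after OP4 ends, so OP4 has no further overlaps.
OP5 starts before OP6 ends → OP6 and OP5 overlap.
Overlapping pairs: OP1 & OP3, OP5 & OP6 — 2 in total.

2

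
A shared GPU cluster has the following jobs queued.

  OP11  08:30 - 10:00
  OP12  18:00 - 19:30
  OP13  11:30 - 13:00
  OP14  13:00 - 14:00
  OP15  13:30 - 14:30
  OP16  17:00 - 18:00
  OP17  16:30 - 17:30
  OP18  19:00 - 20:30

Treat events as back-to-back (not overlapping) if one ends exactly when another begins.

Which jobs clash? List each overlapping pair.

OP12 & OP18, OP14 & OP15, OP16 & OP17

Check each pair: they overlap iff neither finishes before the other starts.
Sorted by start: OP11, OP13, OP14, OP15, OP17, OP16, OP12, OP18.
OP13 starts after OP11 ends — done with OP11.
OP14 starts exactly when OP13 ends (back-to-back, no overlap) — done with OP13.
OP15 starts before OP14 ends → OP14 and OP15 overlap.
OP17 starts after OP14 ends — done with OP14.
OP17 starts after OP15 ends — done with OP15.
OP16 starts before OP17 ends → OP17 and OP16 overlap.
OP12 starts after OP17 ends — done with OP17.
OP12 starts exactly when OP16 ends (back-to-back, no overlap) — done with OP16.
OP18 starts before OP12 ends → OP12 and OP18 overlap.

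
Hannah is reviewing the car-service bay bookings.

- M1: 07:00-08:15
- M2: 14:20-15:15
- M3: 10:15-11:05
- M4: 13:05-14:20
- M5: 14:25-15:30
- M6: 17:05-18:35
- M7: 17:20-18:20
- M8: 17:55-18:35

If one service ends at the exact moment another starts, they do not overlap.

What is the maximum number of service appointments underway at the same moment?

Sweep the timeline, counting +1 at each start and −1 at each end (ends before starts at a tie):
07:00 start M1 → 1
08:15 end M1 → 0
10:15 start M3 → 1
11:05 end M3 → 0
13:05 start M4 → 1
14:20 end M4 → 0
14:20 start M2 → 1
14:25 start M5 → 2
15:15 end M2 → 1
15:30 end M5 → 0
17:05 start M6 → 1
17:20 start M7 → 2
17:55 start M8 → 3
18:20 end M7 → 2
18:35 end M6 → 1
18:35 end M8 → 0
Peak is 3, at 17:55 (M6, M7, M8).

3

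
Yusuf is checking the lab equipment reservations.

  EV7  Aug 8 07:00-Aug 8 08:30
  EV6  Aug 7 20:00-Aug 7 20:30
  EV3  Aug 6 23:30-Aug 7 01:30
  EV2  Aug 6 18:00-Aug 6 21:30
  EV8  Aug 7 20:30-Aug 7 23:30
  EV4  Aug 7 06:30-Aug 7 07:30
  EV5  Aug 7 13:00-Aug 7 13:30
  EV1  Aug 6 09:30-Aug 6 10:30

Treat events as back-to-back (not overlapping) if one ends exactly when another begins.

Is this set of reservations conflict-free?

Sorted by start: EV1, EV2, EV3, EV4, EV5, EV6, EV8, EV7.
EV2 starts after EV1 ends; EV1 is clear from here.
EV3 starts after EV2 ends; EV2 is clear from here.
EV4 starts after EV3 ends; EV3 is clear from here.
EV5 starts after EV4 ends; EV4 is clear from here.
EV6 starts after EV5 ends; EV5 is clear from here.
EV8 starts exactly when EV6 ends (back-to-back, no overlap); EV6 is clear from here.
EV7 starts after EV8 ends.
Every pair is clear; the schedule has no overlaps.

Yes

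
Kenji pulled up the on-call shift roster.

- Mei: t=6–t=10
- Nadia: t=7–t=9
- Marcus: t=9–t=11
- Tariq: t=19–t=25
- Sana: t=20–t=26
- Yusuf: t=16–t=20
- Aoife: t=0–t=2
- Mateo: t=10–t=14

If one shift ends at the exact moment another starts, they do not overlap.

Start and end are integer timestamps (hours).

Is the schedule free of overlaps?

Sorted by start: Aoife, Mei, Nadia, Marcus, Mateo, Yusuf, Tariq, Sana.
Mei starts after Aoife ends, so Aoife has no further overlaps.
Nadia starts before Mei ends → Mei and Nadia overlap.
That's a conflict, so the schedule is not conflict-free.

No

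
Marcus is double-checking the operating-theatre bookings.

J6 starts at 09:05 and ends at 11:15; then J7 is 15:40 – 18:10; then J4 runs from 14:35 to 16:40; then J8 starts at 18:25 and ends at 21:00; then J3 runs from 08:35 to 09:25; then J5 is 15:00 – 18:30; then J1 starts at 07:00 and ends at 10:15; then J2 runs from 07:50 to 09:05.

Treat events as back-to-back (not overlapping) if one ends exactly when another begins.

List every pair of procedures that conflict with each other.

J1 & J2, J1 & J3, J1 & J6, J2 & J3, J3 & J6, J4 & J5, J4 & J7, J5 & J7, J5 & J8

Sorted by start: J1, J2, J3, J6, J4, J5, J7, J8.
J2 starts before J1 ends → J1 and J2 overlap.
J3 starts before J1 ends → J1 and J3 overlap.
J6 starts before J1 ends → J1 and J6 overlap.
J4 starts after J1 ends, so nothing later overlaps J1 either.
J3 starts before J2 ends → J2 and J3 overlap.
J6 starts exactly when J2 ends (back-to-back, no overlap), so nothing later overlaps J2 either.
J6 starts before J3 ends → J3 and J6 overlap.
J4 starts after J3 ends, so nothing later overlaps J3 either.
J4 starts after J6 ends, so nothing later overlaps J6 either.
J5 starts before J4 ends → J4 and J5 overlap.
J7 starts before J4 ends → J4 and J7 overlap.
J8 starts after J4 ends.
J7 starts before J5 ends → J5 and J7 overlap.
J8 starts before J5 ends → J5 and J8 overlap.
J8 starts after J7 ends.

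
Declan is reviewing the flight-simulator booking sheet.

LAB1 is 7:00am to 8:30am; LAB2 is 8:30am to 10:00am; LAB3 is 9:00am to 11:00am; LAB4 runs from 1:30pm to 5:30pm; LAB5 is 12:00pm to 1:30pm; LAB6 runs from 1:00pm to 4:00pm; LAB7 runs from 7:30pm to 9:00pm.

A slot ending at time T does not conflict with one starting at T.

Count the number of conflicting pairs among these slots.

3

Sorted by start: LAB1, LAB2, LAB3, LAB5, LAB6, LAB4, LAB7.
LAB2 starts exactly when LAB1 ends (back-to-back, no overlap); LAB1 is clear from here.
LAB3 starts before LAB2 ends → LAB2 and LAB3 overlap.
LAB5 starts after LAB2 ends; LAB2 is clear from here.
LAB5 starts after LAB3 ends; LAB3 is clear from here.
LAB6 starts before LAB5 ends → LAB5 and LAB6 overlap.
LAB4 starts exactly when LAB5 ends (back-to-back, no overlap); LAB5 is clear from here.
LAB4 starts before LAB6 ends → LAB6 and LAB4 overlap.
LAB7 starts after LAB6 ends.
LAB7 starts after LAB4 ends.
Overlapping pairs: LAB2 & LAB3, LAB4 & LAB6, LAB5 & LAB6 — 3 in total.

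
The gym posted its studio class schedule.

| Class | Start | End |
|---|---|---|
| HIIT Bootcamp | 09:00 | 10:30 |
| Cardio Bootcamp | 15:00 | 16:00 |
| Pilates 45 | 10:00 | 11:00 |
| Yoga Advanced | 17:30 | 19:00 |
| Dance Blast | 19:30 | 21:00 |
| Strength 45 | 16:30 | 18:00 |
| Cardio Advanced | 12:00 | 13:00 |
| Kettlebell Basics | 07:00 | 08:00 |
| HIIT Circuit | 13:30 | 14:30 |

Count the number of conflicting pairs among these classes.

Sorted by start: Kettlebell Basics, HIIT Bootcamp, Pilates 45, Cardio Advanced, HIIT Circuit, Cardio Bootcamp, Strength 45, Yoga Advanced, Dance Blast.
HIIT Bootcamp starts after Kettlebell Basics ends, so Kettlebell Basics has no further overlaps.
Pilates 45 starts before HIIT Bootcamp ends → HIIT Bootcamp and Pilates 45 overlap.
Cardio Advanced starts after HIIT Bootcamp ends, so HIIT Bootcamp has no further overlaps.
Cardio Advanced starts after Pilates 45 ends, so Pilates 45 has no further overlaps.
HIIT Circuit starts after Cardio Advanced ends, so Cardio Advanced has no further overlaps.
Cardio Bootcamp starts after HIIT Circuit ends, so HIIT Circuit has no further overlaps.
Strength 45 starts after Cardio Bootcamp ends, so Cardio Bootcamp has no further overlaps.
Yoga Advanced starts before Strength 45 ends → Strength 45 and Yoga Advanced overlap.
Dance Blast starts after Strength 45 ends.
Dance Blast starts after Yoga Advanced ends.
Overlapping pairs: HIIT Bootcamp & Pilates 45, Strength 45 & Yoga Advanced — 2 in total.

2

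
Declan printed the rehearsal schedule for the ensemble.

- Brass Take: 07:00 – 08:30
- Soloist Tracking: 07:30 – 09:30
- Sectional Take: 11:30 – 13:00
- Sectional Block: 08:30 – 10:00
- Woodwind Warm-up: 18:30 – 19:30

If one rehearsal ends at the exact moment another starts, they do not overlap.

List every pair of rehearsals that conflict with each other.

Brass Take & Soloist Tracking, Sectional Block & Soloist Tracking

Sorted by start: Brass Take, Soloist Tracking, Sectional Block, Sectional Take, Woodwind Warm-up.
Soloist Tracking starts before Brass Take ends → Brass Take and Soloist Tracking overlap.
Sectional Block starts exactly when Brass Take ends (back-to-back, no overlap), so Brass Take has no further overlaps.
Sectional Block starts before Soloist Tracking ends → Soloist Tracking and Sectional Block overlap.
Sectional Take starts after Soloist Tracking ends, so Soloist Tracking has no further overlaps.
Sectional Take starts after Sectional Block ends, so Sectional Block has no further overlaps.
Woodwind Warm-up starts after Sectional Take ends.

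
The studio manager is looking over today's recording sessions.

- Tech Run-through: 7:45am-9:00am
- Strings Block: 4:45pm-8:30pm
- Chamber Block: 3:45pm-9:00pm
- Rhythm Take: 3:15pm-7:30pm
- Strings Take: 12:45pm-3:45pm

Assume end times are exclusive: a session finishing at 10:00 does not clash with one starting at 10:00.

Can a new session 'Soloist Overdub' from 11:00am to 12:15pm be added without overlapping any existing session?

Tech Run-through: ends 9:00am at or before Soloist Overdub starts 11:00am → clear.
Strings Take: starts 12:45pm at or after Soloist Overdub ends 12:15pm → clear.
Rhythm Take: starts 3:15pm at or after Soloist Overdub ends 12:15pm → clear.
Chamber Block: starts 3:45pm at or after Soloist Overdub ends 12:15pm → clear.
Strings Block: starts 4:45pm at or after Soloist Overdub ends 12:15pm → clear.

Yes — the slot is free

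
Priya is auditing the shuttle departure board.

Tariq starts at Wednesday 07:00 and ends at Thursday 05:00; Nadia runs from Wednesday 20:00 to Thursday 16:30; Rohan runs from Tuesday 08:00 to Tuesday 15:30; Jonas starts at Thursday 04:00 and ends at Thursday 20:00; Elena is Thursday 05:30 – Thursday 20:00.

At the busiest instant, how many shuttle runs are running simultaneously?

Walk through starts and ends in time order (an end at T is processed before a start at T):
Tuesday 08:00 start Rohan → 1
Tuesday 15:30 end Rohan → 0
Wednesday 07:00 start Tariq → 1
Wednesday 20:00 start Nadia → 2
Thursday 04:00 start Jonas → 3
Thursday 05:00 end Tariq → 2
Thursday 05:30 start Elena → 3
Thursday 16:30 end Nadia → 2
Thursday 20:00 end Elena → 1
Thursday 20:00 end Jonas → 0
Peak is 3, at Thursday 04:00 (Jonas, Nadia, Tariq).

3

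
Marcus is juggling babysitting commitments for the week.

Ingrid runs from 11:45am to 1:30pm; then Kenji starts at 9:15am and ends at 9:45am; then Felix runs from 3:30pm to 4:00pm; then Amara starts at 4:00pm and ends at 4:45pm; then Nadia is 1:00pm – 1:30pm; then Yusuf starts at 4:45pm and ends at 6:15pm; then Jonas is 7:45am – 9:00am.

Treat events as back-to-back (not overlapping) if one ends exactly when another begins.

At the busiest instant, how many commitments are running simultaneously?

Sweep the timeline, counting +1 at each start and −1 at each end (ends before starts at a tie):
7:45am start Jonas → 1
9:00am end Jonas → 0
9:15am start Kenji → 1
9:45am end Kenji → 0
11:45am start Ingrid → 1
1:00pm start Nadia → 2
1:30pm end Ingrid → 1
1:30pm end Nadia → 0
3:30pm start Felix → 1
4:00pm end Felix → 0
4:00pm start Amara → 1
4:45pm end Amara → 0
4:45pm start Yusuf → 1
6:15pm end Yusuf → 0
Peak is 2, at 1:00pm (Ingrid, Nadia).

2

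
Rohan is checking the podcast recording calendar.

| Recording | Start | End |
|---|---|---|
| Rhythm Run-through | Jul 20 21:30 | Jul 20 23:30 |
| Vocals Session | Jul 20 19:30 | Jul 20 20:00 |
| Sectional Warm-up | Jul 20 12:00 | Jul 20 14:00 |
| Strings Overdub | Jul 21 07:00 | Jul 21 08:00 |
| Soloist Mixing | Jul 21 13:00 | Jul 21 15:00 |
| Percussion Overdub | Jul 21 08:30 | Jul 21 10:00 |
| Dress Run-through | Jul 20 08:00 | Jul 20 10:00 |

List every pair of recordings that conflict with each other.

Sorted by start: Dress Run-through, Sectional Warm-up, Vocals Session, Rhythm Run-through, Strings Overdub, Percussion Overdub, Soloist Mixing.
Sectional Warm-up starts after Dress Run-through ends — done with Dress Run-through.
Vocals Session starts after Sectional Warm-up ends — done with Sectional Warm-up.
Rhythm Run-through starts after Vocals Session ends — done with Vocals Session.
Strings Overdub starts after Rhythm Run-through ends — done with Rhythm Run-through.
Percussion Overdub starts after Strings Overdub ends — done with Strings Overdub.
Soloist Mixing starts after Percussion Overdub ends.

none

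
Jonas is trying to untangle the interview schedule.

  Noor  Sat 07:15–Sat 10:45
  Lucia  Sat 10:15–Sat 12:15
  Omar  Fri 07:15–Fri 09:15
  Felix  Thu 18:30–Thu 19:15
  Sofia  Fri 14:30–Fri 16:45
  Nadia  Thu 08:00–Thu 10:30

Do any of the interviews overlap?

Yes

Check each pair: they overlap iff neither finishes before the other starts.
Sorted by start: Nadia, Felix, Omar, Sofia, Noor, Lucia.
Felix starts after Nadia ends, so Nadia has no further overlaps.
Omar starts after Felix ends, so Felix has no further overlaps.
Sofia starts after Omar ends, so Omar has no further overlaps.
Noor starts after Sofia ends, so Sofia has no further overlaps.
Lucia starts before Noor ends → Noor and Lucia overlap.
That's a conflict, so the schedule is not conflict-free.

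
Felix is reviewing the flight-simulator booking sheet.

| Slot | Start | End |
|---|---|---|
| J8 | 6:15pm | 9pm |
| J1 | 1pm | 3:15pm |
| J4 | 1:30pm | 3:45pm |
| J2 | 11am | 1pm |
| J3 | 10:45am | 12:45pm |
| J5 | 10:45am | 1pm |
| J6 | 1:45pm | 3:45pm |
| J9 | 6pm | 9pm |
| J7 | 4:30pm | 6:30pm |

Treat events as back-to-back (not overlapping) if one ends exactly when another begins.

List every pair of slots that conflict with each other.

J1 & J4, J1 & J6, J2 & J3, J2 & J5, J3 & J5, J4 & J6, J7 & J8, J7 & J9, J8 & J9

Sorted by start: J3, J5, J2, J1, J4, J6, J7, J9, J8.
J5 starts before J3 ends → J3 and J5 overlap.
J2 starts before J3 ends → J3 and J2 overlap.
J1 starts after J3 ends, so J3 has no further overlaps.
J2 starts before J5 ends → J5 and J2 overlap.
J1 starts exactly when J5 ends (back-to-back, no overlap), so J5 has no further overlaps.
J1 starts exactly when J2 ends (back-to-back, no overlap), so J2 has no further overlaps.
J4 starts before J1 ends → J1 and J4 overlap.
J6 starts before J1 ends → J1 and J6 overlap.
J7 starts after J1 ends, so J1 has no further overlaps.
J6 starts before J4 ends → J4 and J6 overlap.
J7 starts after J4 ends, so J4 has no further overlaps.
J7 starts after J6 ends, so J6 has no further overlaps.
J9 starts before J7 ends → J7 and J9 overlap.
J8 starts before J7 ends → J7 and J8 overlap.
J8 starts before J9 ends → J9 and J8 overlap.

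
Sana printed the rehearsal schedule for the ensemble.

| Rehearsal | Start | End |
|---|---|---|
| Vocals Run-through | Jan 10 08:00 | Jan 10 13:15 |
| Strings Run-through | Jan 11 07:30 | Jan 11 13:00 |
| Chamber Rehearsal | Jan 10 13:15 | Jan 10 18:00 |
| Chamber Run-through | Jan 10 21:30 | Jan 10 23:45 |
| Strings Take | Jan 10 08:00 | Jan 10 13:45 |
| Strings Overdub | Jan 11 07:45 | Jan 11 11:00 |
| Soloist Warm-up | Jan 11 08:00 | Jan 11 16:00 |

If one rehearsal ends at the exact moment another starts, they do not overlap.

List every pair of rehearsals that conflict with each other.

Chamber Rehearsal & Strings Take, Soloist Warm-up & Strings Overdub, Soloist Warm-up & Strings Run-through, Strings Overdub & Strings Run-through, Strings Take & Vocals Run-through

Two intervals overlap when each starts before the other ends.
Sorted by start: Strings Take, Vocals Run-through, Chamber Rehearsal, Chamber Run-through, Strings Run-through, Strings Overdub, Soloist Warm-up.
Vocals Run-through starts before Strings Take ends → Strings Take and Vocals Run-through overlap.
Chamber Rehearsal starts before Strings Take ends → Strings Take and Chamber Rehearsal overlap.
Chamber Run-through starts after Strings Take ends, so Strings Take has no further overlaps.
Chamber Rehearsal starts exactly when Vocals Run-through ends (back-to-back, no overlap), so Vocals Run-through has no further overlaps.
Chamber Run-through starts after Chamber Rehearsal ends, so Chamber Rehearsal has no further overlaps.
Strings Run-through starts after Chamber Run-through ends, so Chamber Run-through has no further overlaps.
Strings Overdub starts before Strings Run-through ends → Strings Run-through and Strings Overdub overlap.
Soloist Warm-up starts before Strings Run-through ends → Strings Run-through and Soloist Warm-up overlap.
Soloist Warm-up starts before Strings Overdub ends → Strings Overdub and Soloist Warm-up overlap.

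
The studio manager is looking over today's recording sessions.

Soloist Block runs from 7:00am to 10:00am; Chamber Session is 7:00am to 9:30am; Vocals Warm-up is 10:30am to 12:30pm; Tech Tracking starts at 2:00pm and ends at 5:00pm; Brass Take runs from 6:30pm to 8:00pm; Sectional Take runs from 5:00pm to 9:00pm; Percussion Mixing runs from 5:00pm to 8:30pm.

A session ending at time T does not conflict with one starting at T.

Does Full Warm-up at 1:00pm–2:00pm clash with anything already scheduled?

Soloist Block: ends 10:00am at or before Full Warm-up starts 1:00pm → clear.
Chamber Session: ends 9:30am at or before Full Warm-up starts 1:00pm → clear.
Vocals Warm-up: ends 12:30pm at or before Full Warm-up starts 1:00pm → clear.
Tech Tracking: starts 2:00pm at or after Full Warm-up ends 2:00pm → clear.
Sectional Take: starts 5:00pm at or after Full Warm-up ends 2:00pm → clear.
Percussion Mixing: starts 5:00pm at or after Full Warm-up ends 2:00pm → clear.
Brass Take: starts 6:30pm at or after Full Warm-up ends 2:00pm → clear.

No — it doesn't clash with anything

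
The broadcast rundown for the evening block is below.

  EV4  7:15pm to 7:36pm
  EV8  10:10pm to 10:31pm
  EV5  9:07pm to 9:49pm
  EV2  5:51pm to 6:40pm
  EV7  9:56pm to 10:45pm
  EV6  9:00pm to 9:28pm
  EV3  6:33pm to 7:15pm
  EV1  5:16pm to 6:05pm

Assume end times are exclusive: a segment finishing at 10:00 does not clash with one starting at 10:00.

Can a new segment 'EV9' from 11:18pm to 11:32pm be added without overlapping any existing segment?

EV1: ends 6:05pm at or before EV9 starts 11:18pm → clear.
EV2: ends 6:40pm at or before EV9 starts 11:18pm → clear.
EV3: ends 7:15pm at or before EV9 starts 11:18pm → clear.
EV4: ends 7:36pm at or before EV9 starts 11:18pm → clear.
EV6: ends 9:28pm at or before EV9 starts 11:18pm → clear.
EV5: ends 9:49pm at or before EV9 starts 11:18pm → clear.
EV7: ends 10:45pm at or before EV9 starts 11:18pm → clear.
EV8: ends 10:31pm at or before EV9 starts 11:18pm → clear.

Yes — the slot is free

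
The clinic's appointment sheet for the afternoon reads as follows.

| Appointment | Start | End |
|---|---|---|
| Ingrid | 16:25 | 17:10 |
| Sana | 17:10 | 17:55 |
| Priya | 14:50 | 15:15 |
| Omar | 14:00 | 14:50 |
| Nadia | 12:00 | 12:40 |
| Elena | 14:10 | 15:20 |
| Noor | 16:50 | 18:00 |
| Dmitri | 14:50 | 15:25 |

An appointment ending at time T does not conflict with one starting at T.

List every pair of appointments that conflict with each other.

Dmitri & Elena, Dmitri & Priya, Elena & Omar, Elena & Priya, Ingrid & Noor, Noor & Sana

Sorted by start: Nadia, Omar, Elena, Dmitri, Priya, Ingrid, Noor, Sana.
Omar starts after Nadia ends, so Nadia has no further overlaps.
Elena starts before Omar ends → Omar and Elena overlap.
Dmitri starts exactly when Omar ends (back-to-back, no overlap), so Omar has no further overlaps.
Dmitri starts before Elena ends → Elena and Dmitri overlap.
Priya starts before Elena ends → Elena and Priya overlap.
Ingrid starts after Elena ends, so Elena has no further overlaps.
Priya starts before Dmitri ends → Dmitri and Priya overlap.
Ingrid starts after Dmitri ends, so Dmitri has no further overlaps.
Ingrid starts after Priya ends, so Priya has no further overlaps.
Noor starts before Ingrid ends → Ingrid and Noor overlap.
Sana starts exactly when Ingrid ends (back-to-back, no overlap).
Sana starts before Noor ends → Noor and Sana overlap.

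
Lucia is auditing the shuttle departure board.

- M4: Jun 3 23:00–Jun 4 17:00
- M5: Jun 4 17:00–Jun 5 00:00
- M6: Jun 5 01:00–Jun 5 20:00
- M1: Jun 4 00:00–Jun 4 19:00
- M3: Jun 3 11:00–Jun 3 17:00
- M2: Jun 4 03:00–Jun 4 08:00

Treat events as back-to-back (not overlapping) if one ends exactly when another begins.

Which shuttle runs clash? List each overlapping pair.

M1 & M2, M1 & M4, M1 & M5, M2 & M4

Sorted by start: M3, M4, M1, M2, M5, M6.
M4 starts after M3 ends, so M3 has no further overlaps.
M1 starts before M4 ends → M4 and M1 overlap.
M2 starts before M4 ends → M4 and M2 overlap.
M5 starts exactly when M4 ends (back-to-back, no overlap), so M4 has no further overlaps.
M2 starts before M1 ends → M1 and M2 overlap.
M5 starts before M1 ends → M1 and M5 overlap.
M6 starts after M1 ends.
M5 starts after M2 ends, so M2 has no further overlaps.
M6 starts after M5 ends.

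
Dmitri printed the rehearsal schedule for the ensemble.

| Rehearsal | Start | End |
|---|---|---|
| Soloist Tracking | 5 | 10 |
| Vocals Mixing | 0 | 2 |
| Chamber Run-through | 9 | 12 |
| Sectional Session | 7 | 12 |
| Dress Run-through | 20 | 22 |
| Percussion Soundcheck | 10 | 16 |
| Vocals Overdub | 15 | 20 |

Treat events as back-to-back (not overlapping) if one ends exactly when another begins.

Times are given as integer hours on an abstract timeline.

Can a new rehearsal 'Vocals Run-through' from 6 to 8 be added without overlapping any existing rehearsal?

No — it overlaps Sectional Session, Soloist Tracking

Vocals Mixing: ends 2 at or before Vocals Run-through starts 6 → clear.
Soloist Tracking: starts 5 before Vocals Run-through ends 8, and ends 10 after Vocals Run-through starts 6 → overlap.
Sectional Session: starts 7 before Vocals Run-through ends 8, and ends 12 after Vocals Run-through starts 6 → overlap.
Chamber Run-through: starts 9 at or after Vocals Run-through ends 8 → clear.
Percussion Soundcheck: starts 10 at or after Vocals Run-through ends 8 → clear.
Vocals Overdub: starts 15 at or after Vocals Run-through ends 8 → clear.
Dress Run-through: starts 20 at or after Vocals Run-through ends 8 → clear.
Vocals Run-through overlaps Soloist Tracking, Sectional Session.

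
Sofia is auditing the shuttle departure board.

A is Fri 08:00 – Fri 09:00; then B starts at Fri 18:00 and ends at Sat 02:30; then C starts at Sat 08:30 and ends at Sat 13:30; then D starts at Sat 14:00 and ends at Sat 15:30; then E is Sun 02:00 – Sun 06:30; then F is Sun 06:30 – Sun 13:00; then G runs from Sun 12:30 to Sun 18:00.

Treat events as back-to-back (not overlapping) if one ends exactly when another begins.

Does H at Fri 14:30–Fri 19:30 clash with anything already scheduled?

Yes — it overlaps B

A: ends Fri 09:00 at or before H starts Fri 14:30 → clear.
B: starts Fri 18:00 before H ends Fri 19:30, and ends Sat 02:30 after H starts Fri 14:30 → overlap.
C: starts Sat 08:30 at or after H ends Fri 19:30 → clear.
D: starts Sat 14:00 at or after H ends Fri 19:30 → clear.
E: starts Sun 02:00 at or after H ends Fri 19:30 → clear.
F: starts Sun 06:30 at or after H ends Fri 19:30 → clear.
G: starts Sun 12:30 at or after H ends Fri 19:30 → clear.
H overlaps B.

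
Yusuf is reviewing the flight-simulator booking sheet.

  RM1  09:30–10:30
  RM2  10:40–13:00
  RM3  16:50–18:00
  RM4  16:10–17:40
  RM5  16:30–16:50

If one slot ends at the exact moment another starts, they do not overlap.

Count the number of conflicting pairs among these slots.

Check each pair: they overlap iff neither finishes before the other starts.
Sorted by start: RM1, RM2, RM4, RM5, RM3.
RM2 starts after RM1 ends — done with RM1.
RM4 starts after RM2 ends — done with RM2.
RM5 starts before RM4 ends → RM4 and RM5 overlap.
RM3 starts before RM4 ends → RM4 and RM3 overlap.
RM3 starts exactly when RM5 ends (back-to-back, no overlap).
Overlapping pairs: RM3 & RM4, RM4 & RM5 — 2 in total.

2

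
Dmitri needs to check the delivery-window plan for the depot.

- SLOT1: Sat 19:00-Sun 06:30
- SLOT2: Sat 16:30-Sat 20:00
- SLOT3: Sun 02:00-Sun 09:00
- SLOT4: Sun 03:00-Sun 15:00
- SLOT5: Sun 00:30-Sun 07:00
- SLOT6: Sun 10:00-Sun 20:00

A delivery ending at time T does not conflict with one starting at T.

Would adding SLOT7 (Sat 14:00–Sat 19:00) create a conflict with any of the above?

Yes — it overlaps SLOT2

SLOT2: starts Sat 16:30 before SLOT7 ends Sat 19:00, and ends Sat 20:00 after SLOT7 starts Sat 14:00 → overlap.
SLOT1: starts Sat 19:00 at or after SLOT7 ends Sat 19:00 → clear.
SLOT5: starts Sun 00:30 at or after SLOT7 ends Sat 19:00 → clear.
SLOT3: starts Sun 02:00 at or after SLOT7 ends Sat 19:00 → clear.
SLOT4: starts Sun 03:00 at or after SLOT7 ends Sat 19:00 → clear.
SLOT6: starts Sun 10:00 at or after SLOT7 ends Sat 19:00 → clear.
SLOT7 overlaps SLOT2.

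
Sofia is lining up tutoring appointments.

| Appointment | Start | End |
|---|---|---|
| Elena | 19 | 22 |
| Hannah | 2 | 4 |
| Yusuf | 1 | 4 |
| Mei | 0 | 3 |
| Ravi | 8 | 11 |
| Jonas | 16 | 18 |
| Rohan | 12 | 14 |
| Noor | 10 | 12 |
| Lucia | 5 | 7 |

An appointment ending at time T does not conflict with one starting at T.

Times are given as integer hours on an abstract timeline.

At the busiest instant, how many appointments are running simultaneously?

Walk through starts and ends in time order (an end at T is processed before a start at T):
0 start Mei → 1
1 start Yusuf → 2
2 start Hannah → 3
3 end Mei → 2
4 end Hannah → 1
4 end Yusuf → 0
5 start Lucia → 1
7 end Lucia → 0
8 start Ravi → 1
10 start Noor → 2
11 end Ravi → 1
12 end Noor → 0
12 start Rohan → 1
14 end Rohan → 0
16 start Jonas → 1
18 end Jonas → 0
19 start Elena → 1
22 end Elena → 0
Peak is 3, at 2 (Hannah, Mei, Yusuf).

3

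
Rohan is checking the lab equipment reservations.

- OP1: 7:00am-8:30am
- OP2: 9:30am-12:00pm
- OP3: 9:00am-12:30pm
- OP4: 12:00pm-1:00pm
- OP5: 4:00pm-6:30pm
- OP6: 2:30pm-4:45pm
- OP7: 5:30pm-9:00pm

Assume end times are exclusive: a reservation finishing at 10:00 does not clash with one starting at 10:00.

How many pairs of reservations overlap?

4

Sorted by start: OP1, OP3, OP2, OP4, OP6, OP5, OP7.
OP3 starts after OP1 ends, so nothing later overlaps OP1 either.
OP2 starts before OP3 ends → OP3 and OP2 overlap.
OP4 starts before OP3 ends → OP3 and OP4 overlap.
OP6 starts after OP3 ends, so nothing later overlaps OP3 either.
OP4 starts exactly when OP2 ends (back-to-back, no overlap), so nothing later overlaps OP2 either.
OP6 starts after OP4 ends, so nothing later overlaps OP4 either.
OP5 starts before OP6 ends → OP6 and OP5 overlap.
OP7 starts after OP6 ends.
OP7 starts before OP5 ends → OP5 and OP7 overlap.
Overlapping pairs: OP2 & OP3, OP3 & OP4, OP5 & OP6, OP5 & OP7 — 4 in total.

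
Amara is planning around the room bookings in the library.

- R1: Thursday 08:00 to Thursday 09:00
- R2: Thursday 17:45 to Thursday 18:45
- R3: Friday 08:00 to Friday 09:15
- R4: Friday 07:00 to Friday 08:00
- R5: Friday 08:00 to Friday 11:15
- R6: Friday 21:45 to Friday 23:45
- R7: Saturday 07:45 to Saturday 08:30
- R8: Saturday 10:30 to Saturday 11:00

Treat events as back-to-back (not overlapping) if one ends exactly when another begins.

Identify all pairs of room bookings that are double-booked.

Two intervals overlap when each starts before the other ends.
Sorted by start: R1, R2, R4, R3, R5, R6, R7, R8.
R2 starts after R1 ends, so nothing later overlaps R1 either.
R4 starts after R2 ends, so nothing later overlaps R2 either.
R3 starts exactly when R4 ends (back-to-back, no overlap), so nothing later overlaps R4 either.
R5 starts before R3 ends → R3 and R5 overlap.
R6 starts after R3 ends, so nothing later overlaps R3 either.
R6 starts after R5 ends, so nothing later overlaps R5 either.
R7 starts after R6 ends, so nothing later overlaps R6 either.
R8 starts after R7 ends.

R3 & R5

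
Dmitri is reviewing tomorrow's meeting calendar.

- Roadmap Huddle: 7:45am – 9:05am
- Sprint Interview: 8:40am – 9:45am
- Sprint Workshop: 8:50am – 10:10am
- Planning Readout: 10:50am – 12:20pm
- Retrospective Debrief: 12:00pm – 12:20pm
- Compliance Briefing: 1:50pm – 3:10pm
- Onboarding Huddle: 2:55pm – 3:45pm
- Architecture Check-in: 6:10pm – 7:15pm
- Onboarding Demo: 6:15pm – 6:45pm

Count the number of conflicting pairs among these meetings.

Two intervals overlap when each starts before the other ends.
Sorted by start: Roadmap Huddle, Sprint Interview, Sprint Workshop, Planning Readout, Retrospective Debrief, Compliance Briefing, Onboarding Huddle, Architecture Check-in, Onboarding Demo.
Sprint Interview starts before Roadmap Huddle ends → Roadmap Huddle and Sprint Interview overlap.
Sprint Workshop starts before Roadmap Huddle ends → Roadmap Huddle and Sprint Workshop overlap.
Planning Readout starts after Roadmap Huddle ends, so nothing later overlaps Roadmap Huddle either.
Sprint Workshop starts before Sprint Interview ends → Sprint Interview and Sprint Workshop overlap.
Planning Readout starts after Sprint Interview ends, so nothing later overlaps Sprint Interview either.
Planning Readout starts after Sprint Workshop ends, so nothing later overlaps Sprint Workshop either.
Retrospective Debrief starts before Planning Readout ends → Planning Readout and Retrospective Debrief overlap.
Compliance Briefing starts after Planning Readout ends, so nothing later overlaps Planning Readout either.
Compliance Briefing starts after Retrospective Debrief ends, so nothing later overlaps Retrospective Debrief either.
Onboarding Huddle starts before Compliance Briefing ends → Compliance Briefing and Onboarding Huddle overlap.
Architecture Check-in starts after Compliance Briefing ends, so nothing later overlaps Compliance Briefing either.
Architecture Check-in starts after Onboarding Huddle ends, so nothing later overlaps Onboarding Huddle either.
Onboarding Demo starts before Architecture Check-in ends → Architecture Check-in and Onboarding Demo overlap.
Overlapping pairs: Architecture Check-in & Onboarding Demo, Compliance Briefing & Onboarding Huddle, Planning Readout & Retrospective Debrief, Roadmap Huddle & Sprint Interview, Roadmap Huddle & Sprint Workshop, Sprint Interview & Sprint Workshop — 6 in total.

6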